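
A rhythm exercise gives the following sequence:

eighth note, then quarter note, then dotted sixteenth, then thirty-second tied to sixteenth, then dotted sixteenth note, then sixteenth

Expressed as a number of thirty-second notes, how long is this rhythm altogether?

23

Each duration in thirty-second notes: eighth note = 4; quarter note = 8; dotted sixteenth = 3; thirty-second tied to sixteenth (thirty-second + sixteenth) = 3; dotted sixteenth note = 3; sixteenth = 2.
Altogether 4 + 8 + 3 + 3 + 3 + 2 = 23 thirty-second notes.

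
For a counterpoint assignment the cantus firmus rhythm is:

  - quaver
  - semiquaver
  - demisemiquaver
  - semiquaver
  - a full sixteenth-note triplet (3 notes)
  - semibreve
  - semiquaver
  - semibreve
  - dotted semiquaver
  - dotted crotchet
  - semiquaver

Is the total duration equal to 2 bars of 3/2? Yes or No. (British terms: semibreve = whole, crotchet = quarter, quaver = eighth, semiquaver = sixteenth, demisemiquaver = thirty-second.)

Yes

One bar of 3/2 = 48 thirty-second notes, so 2 bars = 96.
Each duration in thirty-second notes: quaver = 4; semiquaver = 2; demisemiquaver = 1; semiquaver = 2; a full sixteenth-note triplet (3 notes) (three triplet sixteenths span one eighth) = 4; semibreve = 32; semiquaver = 2; semibreve = 32; dotted semiquaver = 3; dotted crotchet = 12; semiquaver = 2.
Altogether 4 + 2 + 1 + 2 + 4 + 32 + 2 + 32 + 3 + 12 + 2 = 96.
96 equals 96, so the answer is Yes.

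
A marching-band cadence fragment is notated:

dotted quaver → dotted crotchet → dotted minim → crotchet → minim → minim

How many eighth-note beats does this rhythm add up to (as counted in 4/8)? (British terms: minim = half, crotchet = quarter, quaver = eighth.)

One eighth-note beat = 2 sixteenth notes.
Convert each value to sixteenth notes: dotted quaver = 3; dotted crotchet = 6; dotted minim = 12; crotchet = 4; minim = 8; minim = 8.
Adding: 3 + 6 + 12 + 4 + 8 + 8 = 41.
41 ÷ 2 = 20.5 beats.

20.5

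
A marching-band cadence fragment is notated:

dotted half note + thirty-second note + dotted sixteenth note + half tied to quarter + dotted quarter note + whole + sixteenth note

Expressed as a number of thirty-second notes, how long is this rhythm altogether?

Each duration in thirty-second notes: dotted half note = 24; thirty-second note = 1; dotted sixteenth note = 3; half tied to quarter (half + quarter) = 24; dotted quarter note = 12; whole = 32; sixteenth note = 2.
Total: 24 + 1 + 3 + 24 + 12 + 32 + 2 = 98 thirty-second notes.

98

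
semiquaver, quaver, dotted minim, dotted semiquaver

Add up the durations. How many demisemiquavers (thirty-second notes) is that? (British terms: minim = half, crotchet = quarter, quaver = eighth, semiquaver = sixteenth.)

33

Each duration in thirty-second notes: semiquaver = 2; quaver = 4; dotted minim = 24; dotted semiquaver = 3.
Total: 2 + 4 + 24 + 3 = 33 thirty-second notes.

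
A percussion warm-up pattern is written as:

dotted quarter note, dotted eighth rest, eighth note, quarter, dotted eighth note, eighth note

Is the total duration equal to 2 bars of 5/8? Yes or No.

One bar of 5/8 = 10 sixteenth notes, so 2 bars = 20.
Express everything in sixteenth notes: dotted quarter note = 6; dotted eighth rest = 3; eighth note = 2; quarter = 4; dotted eighth note = 3; eighth note = 2.
Altogether 6 + 3 + 2 + 4 + 3 + 2 = 20.
20 equals 20, so the answer is Yes.

Yes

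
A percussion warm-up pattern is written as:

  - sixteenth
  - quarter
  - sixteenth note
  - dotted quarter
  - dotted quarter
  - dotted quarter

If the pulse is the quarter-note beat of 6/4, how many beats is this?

6

One quarter-note beat = 4 sixteenth notes.
In sixteenth notes: sixteenth = 1; quarter = 4; sixteenth note = 1; dotted quarter = 6; dotted quarter = 6; dotted quarter = 6.
Adding: 1 + 4 + 1 + 6 + 6 + 6 = 24.
24 ÷ 4 = 6 beats.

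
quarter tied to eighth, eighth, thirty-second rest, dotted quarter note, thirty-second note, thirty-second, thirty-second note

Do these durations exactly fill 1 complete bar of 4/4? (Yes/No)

One bar of 4/4 = 32 thirty-second notes.
Working in thirty-second notes: quarter tied to eighth (quarter + eighth) = 12; eighth = 4; thirty-second rest = 1; dotted quarter note = 12; thirty-second note = 1; thirty-second = 1; thirty-second note = 1.
Altogether 12 + 4 + 1 + 12 + 1 + 1 + 1 = 32.
32 equals 32, so the answer is Yes.

Yes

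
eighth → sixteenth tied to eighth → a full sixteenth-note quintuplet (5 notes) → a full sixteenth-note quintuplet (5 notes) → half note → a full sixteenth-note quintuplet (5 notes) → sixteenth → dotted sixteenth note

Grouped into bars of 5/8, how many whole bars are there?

One bar of 5/8 = 20 thirty-second notes.
Each duration in thirty-second notes: eighth = 4; sixteenth tied to eighth (sixteenth + eighth) = 6; a full sixteenth-note quintuplet (5 notes) (five quintuplet sixteenths span one quarter) = 8; a full sixteenth-note quintuplet (5 notes) (five quintuplet sixteenths span one quarter) = 8; half note = 16; a full sixteenth-note quintuplet (5 notes) (five quintuplet sixteenths span one quarter) = 8; sixteenth = 2; dotted sixteenth note = 3.
Adding: 4 + 6 + 8 + 8 + 16 + 8 + 2 + 3 = 55.
55 ÷ 20 = 2 complete bars with 15 left over.

2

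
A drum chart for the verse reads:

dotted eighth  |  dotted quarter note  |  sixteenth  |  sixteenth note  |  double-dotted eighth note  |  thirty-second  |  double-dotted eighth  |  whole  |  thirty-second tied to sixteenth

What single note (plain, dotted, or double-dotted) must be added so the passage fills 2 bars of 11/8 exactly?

half note

2 bars of 11/8 = 88 thirty-second notes.
In thirty-second notes: dotted eighth = 6; dotted quarter note = 12; sixteenth = 2; sixteenth note = 2; double-dotted eighth note = 7; thirty-second = 1; double-dotted eighth = 7; whole = 32; thirty-second tied to sixteenth (thirty-second + sixteenth) = 3.
Sum: 6 + 12 + 2 + 2 + 7 + 1 + 7 + 32 + 3 = 72.
Remaining: 88 − 72 = 16 thirty-second notes, which is a half note.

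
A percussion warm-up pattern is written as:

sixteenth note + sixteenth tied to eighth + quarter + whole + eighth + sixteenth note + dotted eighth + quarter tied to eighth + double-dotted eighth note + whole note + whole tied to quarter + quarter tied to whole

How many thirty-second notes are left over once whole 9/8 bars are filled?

11

One bar of 9/8 = 36 thirty-second notes.
Express everything in thirty-second notes: sixteenth note = 2; sixteenth tied to eighth (sixteenth + eighth) = 6; quarter = 8; whole = 32; eighth = 4; sixteenth note = 2; dotted eighth = 6; quarter tied to eighth (quarter + eighth) = 12; double-dotted eighth note = 7; whole note = 32; whole tied to quarter (whole + quarter) = 40; quarter tied to whole (quarter + whole) = 40.
Sum: 2 + 6 + 8 + 32 + 4 + 2 + 6 + 12 + 7 + 32 + 40 + 40 = 191.
191 ÷ 36 = 5 complete bars with 11 thirty-second notes remaining.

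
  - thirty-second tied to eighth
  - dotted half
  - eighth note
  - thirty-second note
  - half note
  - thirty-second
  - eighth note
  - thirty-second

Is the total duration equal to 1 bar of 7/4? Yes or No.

Yes

One bar of 7/4 = 56 thirty-second notes.
Convert each value to thirty-second notes: thirty-second tied to eighth (thirty-second + eighth) = 5; dotted half = 24; eighth note = 4; thirty-second note = 1; half note = 16; thirty-second = 1; eighth note = 4; thirty-second = 1.
Altogether 5 + 24 + 4 + 1 + 16 + 1 + 4 + 1 = 56.
56 equals 56, so the answer is Yes.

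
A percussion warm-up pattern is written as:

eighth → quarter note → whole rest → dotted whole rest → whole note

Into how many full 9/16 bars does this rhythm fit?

6

One bar of 9/16 = 9 sixteenth notes.
Convert each value to sixteenth notes: eighth = 2; quarter note = 4; whole rest = 16; dotted whole rest = 24; whole note = 16.
Total: 2 + 4 + 16 + 24 + 16 = 62.
62 ÷ 9 = 6 complete bars with 8 left over.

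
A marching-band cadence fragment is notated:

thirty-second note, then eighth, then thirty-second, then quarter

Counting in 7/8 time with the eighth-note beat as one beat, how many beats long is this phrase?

One eighth-note beat = 4 thirty-second notes.
Convert each value to thirty-second notes: thirty-second note = 1; eighth = 4; thirty-second = 1; quarter = 8.
Total: 1 + 4 + 1 + 8 = 14.
14 ÷ 4 = 3.5 beats.

3.5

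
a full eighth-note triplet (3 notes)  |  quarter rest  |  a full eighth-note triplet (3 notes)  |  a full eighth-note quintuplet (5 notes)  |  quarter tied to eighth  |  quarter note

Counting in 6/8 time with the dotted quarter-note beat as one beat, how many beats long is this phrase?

5

One dotted quarter-note beat = 3 eighth notes.
In eighth notes: a full eighth-note triplet (3 notes) (three triplet eighths span one quarter) = 2; quarter rest = 2; a full eighth-note triplet (3 notes) (three triplet eighths span one quarter) = 2; a full eighth-note quintuplet (5 notes) (five quintuplet eighths span one half) = 4; quarter tied to eighth (quarter + eighth) = 3; quarter note = 2.
Total: 2 + 2 + 2 + 4 + 3 + 2 = 15.
15 ÷ 3 = 5 beats.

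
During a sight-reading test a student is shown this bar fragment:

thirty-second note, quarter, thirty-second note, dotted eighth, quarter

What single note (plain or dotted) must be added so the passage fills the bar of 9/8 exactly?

dotted quarter note

The bar of 9/8 = 36 thirty-second notes.
In thirty-second notes: thirty-second note = 1; quarter = 8; thirty-second note = 1; dotted eighth = 6; quarter = 8.
Altogether 1 + 8 + 1 + 6 + 8 = 24.
Remaining: 36 − 24 = 12 thirty-second notes, which is a dotted quarter note.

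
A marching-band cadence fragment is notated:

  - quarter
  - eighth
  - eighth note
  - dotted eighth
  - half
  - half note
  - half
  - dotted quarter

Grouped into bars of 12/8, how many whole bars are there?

1

One bar of 12/8 = 24 sixteenth notes.
Express everything in sixteenth notes: quarter = 4; eighth = 2; eighth note = 2; dotted eighth = 3; half = 8; half note = 8; half = 8; dotted quarter = 6.
Adding: 4 + 2 + 2 + 3 + 8 + 8 + 8 + 6 = 41.
41 ÷ 24 = 1 complete bar with 17 left over.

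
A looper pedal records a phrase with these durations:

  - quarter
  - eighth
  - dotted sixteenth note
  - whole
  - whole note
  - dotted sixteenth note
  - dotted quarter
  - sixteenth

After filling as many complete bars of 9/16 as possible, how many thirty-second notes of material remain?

6

One bar of 9/16 = 18 thirty-second notes.
In thirty-second notes: quarter = 8; eighth = 4; dotted sixteenth note = 3; whole = 32; whole note = 32; dotted sixteenth note = 3; dotted quarter = 12; sixteenth = 2.
Adding: 8 + 4 + 3 + 32 + 32 + 3 + 12 + 2 = 96.
96 ÷ 18 = 5 complete bars with 6 thirty-second notes remaining.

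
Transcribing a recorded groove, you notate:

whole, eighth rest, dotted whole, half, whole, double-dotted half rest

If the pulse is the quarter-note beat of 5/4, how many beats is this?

One quarter-note beat = 2 eighth notes.
Each duration in eighth notes: whole = 8; eighth rest = 1; dotted whole = 12; half = 4; whole = 8; double-dotted half rest = 7.
Sum: 8 + 1 + 12 + 4 + 8 + 7 = 40.
40 ÷ 2 = 20 beats.

20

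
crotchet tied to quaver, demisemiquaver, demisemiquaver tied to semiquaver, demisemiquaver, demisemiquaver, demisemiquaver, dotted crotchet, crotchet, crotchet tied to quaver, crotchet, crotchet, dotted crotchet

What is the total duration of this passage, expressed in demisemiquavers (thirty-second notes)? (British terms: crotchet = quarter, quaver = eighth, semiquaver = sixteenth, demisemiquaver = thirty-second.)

79

In thirty-second notes: crotchet tied to quaver (crotchet + quaver) = 12; demisemiquaver = 1; demisemiquaver tied to semiquaver (demisemiquaver + semiquaver) = 3; demisemiquaver = 1; demisemiquaver = 1; demisemiquaver = 1; dotted crotchet = 12; crotchet = 8; crotchet tied to quaver (crotchet + quaver) = 12; crotchet = 8; crotchet = 8; dotted crotchet = 12.
Total: 12 + 1 + 3 + 1 + 1 + 1 + 12 + 8 + 12 + 8 + 8 + 12 = 79 thirty-second notes.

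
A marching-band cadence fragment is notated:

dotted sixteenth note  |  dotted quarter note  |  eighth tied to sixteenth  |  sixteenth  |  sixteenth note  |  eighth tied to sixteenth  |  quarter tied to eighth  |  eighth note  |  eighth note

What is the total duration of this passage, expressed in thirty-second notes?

Convert each value to thirty-second notes: dotted sixteenth note = 3; dotted quarter note = 12; eighth tied to sixteenth (eighth + sixteenth) = 6; sixteenth = 2; sixteenth note = 2; eighth tied to sixteenth (eighth + sixteenth) = 6; quarter tied to eighth (quarter + eighth) = 12; eighth note = 4; eighth note = 4.
Adding: 3 + 12 + 6 + 2 + 2 + 6 + 12 + 4 + 4 = 51 thirty-second notes.

51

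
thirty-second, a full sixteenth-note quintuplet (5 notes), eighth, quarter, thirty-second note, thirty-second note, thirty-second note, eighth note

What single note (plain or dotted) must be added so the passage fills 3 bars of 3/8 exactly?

3 bars of 3/8 = 36 thirty-second notes.
Each duration in thirty-second notes: thirty-second = 1; a full sixteenth-note quintuplet (5 notes) (five quintuplet sixteenths span one quarter) = 8; eighth = 4; quarter = 8; thirty-second note = 1; thirty-second note = 1; thirty-second note = 1; eighth note = 4.
Adding: 1 + 8 + 4 + 8 + 1 + 1 + 1 + 4 = 28.
Remaining: 36 − 28 = 8 thirty-second notes, which is a quarter note.

quarter note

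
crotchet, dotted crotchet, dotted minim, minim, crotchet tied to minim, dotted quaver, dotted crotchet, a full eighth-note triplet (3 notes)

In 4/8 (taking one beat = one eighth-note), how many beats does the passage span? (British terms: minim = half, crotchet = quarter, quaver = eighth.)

27.5

One eighth-note beat = 2 sixteenth notes.
In sixteenth notes: crotchet = 4; dotted crotchet = 6; dotted minim = 12; minim = 8; crotchet tied to minim (crotchet + minim) = 12; dotted quaver = 3; dotted crotchet = 6; a full eighth-note triplet (3 notes) (three triplet eighths span one quarter) = 4.
Altogether 4 + 6 + 12 + 8 + 12 + 3 + 6 + 4 = 55.
55 ÷ 2 = 27.5 beats.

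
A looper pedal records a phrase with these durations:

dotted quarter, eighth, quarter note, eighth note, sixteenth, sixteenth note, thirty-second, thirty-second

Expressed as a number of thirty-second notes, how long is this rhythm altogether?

34

Working in thirty-second notes: dotted quarter = 12; eighth = 4; quarter note = 8; eighth note = 4; sixteenth = 2; sixteenth note = 2; thirty-second = 1; thirty-second = 1.
Sum: 12 + 4 + 8 + 4 + 2 + 2 + 1 + 1 = 34 thirty-second notes.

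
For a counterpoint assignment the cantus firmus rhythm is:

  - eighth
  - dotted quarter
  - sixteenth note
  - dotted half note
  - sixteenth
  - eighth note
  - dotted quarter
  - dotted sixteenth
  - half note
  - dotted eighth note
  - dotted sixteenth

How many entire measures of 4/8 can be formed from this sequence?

5

One bar of 4/8 = 16 thirty-second notes.
In thirty-second notes: eighth = 4; dotted quarter = 12; sixteenth note = 2; dotted half note = 24; sixteenth = 2; eighth note = 4; dotted quarter = 12; dotted sixteenth = 3; half note = 16; dotted eighth note = 6; dotted sixteenth = 3.
Total: 4 + 12 + 2 + 24 + 2 + 4 + 12 + 3 + 16 + 6 + 3 = 88.
88 ÷ 16 = 5 complete bars with 8 left over.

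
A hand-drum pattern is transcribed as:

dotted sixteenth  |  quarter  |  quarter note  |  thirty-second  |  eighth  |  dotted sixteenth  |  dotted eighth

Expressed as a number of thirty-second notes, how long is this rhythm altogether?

Working in thirty-second notes: dotted sixteenth = 3; quarter = 8; quarter note = 8; thirty-second = 1; eighth = 4; dotted sixteenth = 3; dotted eighth = 6.
Sum: 3 + 8 + 8 + 1 + 4 + 3 + 6 = 33 thirty-second notes.

33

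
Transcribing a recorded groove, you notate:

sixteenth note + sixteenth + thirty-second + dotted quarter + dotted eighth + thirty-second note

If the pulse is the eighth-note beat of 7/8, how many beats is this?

One eighth-note beat = 4 thirty-second notes.
Express everything in thirty-second notes: sixteenth note = 2; sixteenth = 2; thirty-second = 1; dotted quarter = 12; dotted eighth = 6; thirty-second note = 1.
Total: 2 + 2 + 1 + 12 + 6 + 1 = 24.
24 ÷ 4 = 6 beats.

6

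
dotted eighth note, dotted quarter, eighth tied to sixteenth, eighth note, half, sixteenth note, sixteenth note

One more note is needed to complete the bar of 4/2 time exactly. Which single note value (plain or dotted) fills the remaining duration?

half note

The bar of 4/2 = 32 sixteenth notes.
Express everything in sixteenth notes: dotted eighth note = 3; dotted quarter = 6; eighth tied to sixteenth (eighth + sixteenth) = 3; eighth note = 2; half = 8; sixteenth note = 1; sixteenth note = 1.
Sum: 3 + 6 + 3 + 2 + 8 + 1 + 1 = 24.
Remaining: 32 − 24 = 8 sixteenth notes, which is a half note.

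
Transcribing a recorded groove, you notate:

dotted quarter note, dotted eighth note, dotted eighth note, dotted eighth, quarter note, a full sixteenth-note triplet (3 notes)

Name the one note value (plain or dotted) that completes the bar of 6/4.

The bar of 6/4 = 24 sixteenth notes.
Each duration in sixteenth notes: dotted quarter note = 6; dotted eighth note = 3; dotted eighth note = 3; dotted eighth = 3; quarter note = 4; a full sixteenth-note triplet (3 notes) (three triplet sixteenths span one eighth) = 2.
Total: 6 + 3 + 3 + 3 + 4 + 2 = 21.
Remaining: 24 − 21 = 3 sixteenth notes, which is a dotted eighth note.

dotted eighth note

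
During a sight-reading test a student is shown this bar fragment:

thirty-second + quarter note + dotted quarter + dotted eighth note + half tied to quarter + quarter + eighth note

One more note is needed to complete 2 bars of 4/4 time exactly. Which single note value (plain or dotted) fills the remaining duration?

2 bars of 4/4 = 64 thirty-second notes.
Convert each value to thirty-second notes: thirty-second = 1; quarter note = 8; dotted quarter = 12; dotted eighth note = 6; half tied to quarter (half + quarter) = 24; quarter = 8; eighth note = 4.
Total: 1 + 8 + 12 + 6 + 24 + 8 + 4 = 63.
Remaining: 64 − 63 = 1 thirty-second note, which is a thirty-second note.

thirty-second note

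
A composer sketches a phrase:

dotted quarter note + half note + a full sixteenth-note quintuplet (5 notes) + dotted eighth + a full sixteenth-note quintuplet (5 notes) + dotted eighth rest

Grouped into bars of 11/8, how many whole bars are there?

One bar of 11/8 = 22 sixteenth notes.
Each duration in sixteenth notes: dotted quarter note = 6; half note = 8; a full sixteenth-note quintuplet (5 notes) (five quintuplet sixteenths span one quarter) = 4; dotted eighth = 3; a full sixteenth-note quintuplet (5 notes) (five quintuplet sixteenths span one quarter) = 4; dotted eighth rest = 3.
Sum: 6 + 8 + 4 + 3 + 4 + 3 = 28.
28 ÷ 22 = 1 complete bar with 6 left over.

1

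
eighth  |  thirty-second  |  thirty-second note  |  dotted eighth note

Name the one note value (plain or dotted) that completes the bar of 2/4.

The bar of 2/4 = 16 thirty-second notes.
Each duration in thirty-second notes: eighth = 4; thirty-second = 1; thirty-second note = 1; dotted eighth note = 6.
Total: 4 + 1 + 1 + 6 = 12.
Remaining: 16 − 12 = 4 thirty-second notes, which is a eighth note.

eighth note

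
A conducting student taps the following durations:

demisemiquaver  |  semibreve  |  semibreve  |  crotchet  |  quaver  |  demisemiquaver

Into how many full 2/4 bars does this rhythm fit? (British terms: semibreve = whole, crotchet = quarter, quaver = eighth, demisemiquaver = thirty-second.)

4

One bar of 2/4 = 16 thirty-second notes.
In thirty-second notes: demisemiquaver = 1; semibreve = 32; semibreve = 32; crotchet = 8; quaver = 4; demisemiquaver = 1.
Altogether 1 + 32 + 32 + 8 + 4 + 1 = 78.
78 ÷ 16 = 4 complete bars with 14 left over.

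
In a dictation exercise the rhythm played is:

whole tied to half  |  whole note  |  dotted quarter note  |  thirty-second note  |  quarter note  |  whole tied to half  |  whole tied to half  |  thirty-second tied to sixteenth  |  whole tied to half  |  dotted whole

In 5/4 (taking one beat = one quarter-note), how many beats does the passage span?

One quarter-note beat = 8 thirty-second notes.
Each duration in thirty-second notes: whole tied to half (whole + half) = 48; whole note = 32; dotted quarter note = 12; thirty-second note = 1; quarter note = 8; whole tied to half (whole + half) = 48; whole tied to half (whole + half) = 48; thirty-second tied to sixteenth (thirty-second + sixteenth) = 3; whole tied to half (whole + half) = 48; dotted whole = 48.
Total: 48 + 32 + 12 + 1 + 8 + 48 + 48 + 3 + 48 + 48 = 296.
296 ÷ 8 = 37 beats.

37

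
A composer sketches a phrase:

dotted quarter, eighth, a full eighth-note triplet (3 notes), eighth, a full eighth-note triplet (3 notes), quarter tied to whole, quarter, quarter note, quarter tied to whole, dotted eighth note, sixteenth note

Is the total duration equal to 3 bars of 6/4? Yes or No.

One bar of 6/4 = 24 sixteenth notes, so 3 bars = 72.
Working in sixteenth notes: dotted quarter = 6; eighth = 2; a full eighth-note triplet (3 notes) (three triplet eighths span one quarter) = 4; eighth = 2; a full eighth-note triplet (3 notes) (three triplet eighths span one quarter) = 4; quarter tied to whole (quarter + whole) = 20; quarter = 4; quarter note = 4; quarter tied to whole (quarter + whole) = 20; dotted eighth note = 3; sixteenth note = 1.
Total: 6 + 2 + 4 + 2 + 4 + 20 + 4 + 4 + 20 + 3 + 1 = 70.
70 falls short of 72, so the answer is No.

No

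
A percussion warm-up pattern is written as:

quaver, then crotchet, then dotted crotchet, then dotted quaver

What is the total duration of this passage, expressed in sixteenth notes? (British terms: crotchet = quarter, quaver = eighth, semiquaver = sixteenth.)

15

Each duration in sixteenth notes: quaver = 2; crotchet = 4; dotted crotchet = 6; dotted quaver = 3.
Adding: 2 + 4 + 6 + 3 = 15 sixteenth notes.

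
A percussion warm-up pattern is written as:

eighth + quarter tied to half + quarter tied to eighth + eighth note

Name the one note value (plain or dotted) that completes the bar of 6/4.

The bar of 6/4 = 12 eighth notes.
Each duration in eighth notes: eighth = 1; quarter tied to half (quarter + half) = 6; quarter tied to eighth (quarter + eighth) = 3; eighth note = 1.
Total: 1 + 6 + 3 + 1 = 11.
Remaining: 12 − 11 = 1 eighth note, which is a eighth note.

eighth note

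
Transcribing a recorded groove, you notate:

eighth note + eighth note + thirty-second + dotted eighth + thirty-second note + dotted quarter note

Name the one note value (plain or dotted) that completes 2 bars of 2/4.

eighth note

2 bars of 2/4 = 32 thirty-second notes.
Working in thirty-second notes: eighth note = 4; eighth note = 4; thirty-second = 1; dotted eighth = 6; thirty-second note = 1; dotted quarter note = 12.
Sum: 4 + 4 + 1 + 6 + 1 + 12 = 28.
Remaining: 32 − 28 = 4 thirty-second notes, which is a eighth note.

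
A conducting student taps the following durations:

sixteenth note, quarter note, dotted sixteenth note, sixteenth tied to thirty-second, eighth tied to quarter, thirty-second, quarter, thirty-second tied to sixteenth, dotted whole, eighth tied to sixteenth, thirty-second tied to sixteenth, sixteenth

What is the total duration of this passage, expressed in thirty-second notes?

99

Express everything in thirty-second notes: sixteenth note = 2; quarter note = 8; dotted sixteenth note = 3; sixteenth tied to thirty-second (sixteenth + thirty-second) = 3; eighth tied to quarter (eighth + quarter) = 12; thirty-second = 1; quarter = 8; thirty-second tied to sixteenth (thirty-second + sixteenth) = 3; dotted whole = 48; eighth tied to sixteenth (eighth + sixteenth) = 6; thirty-second tied to sixteenth (thirty-second + sixteenth) = 3; sixteenth = 2.
Adding: 2 + 8 + 3 + 3 + 12 + 1 + 8 + 3 + 48 + 6 + 3 + 2 = 99 thirty-second notes.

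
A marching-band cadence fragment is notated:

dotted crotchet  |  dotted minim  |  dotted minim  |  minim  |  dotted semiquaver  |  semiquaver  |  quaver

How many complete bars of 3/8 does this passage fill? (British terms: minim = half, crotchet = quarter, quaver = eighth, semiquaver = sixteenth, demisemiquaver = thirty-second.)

7

One bar of 3/8 = 12 thirty-second notes.
Each duration in thirty-second notes: dotted crotchet = 12; dotted minim = 24; dotted minim = 24; minim = 16; dotted semiquaver = 3; semiquaver = 2; quaver = 4.
Total: 12 + 24 + 24 + 16 + 3 + 2 + 4 = 85.
85 ÷ 12 = 7 complete bars with 1 left over.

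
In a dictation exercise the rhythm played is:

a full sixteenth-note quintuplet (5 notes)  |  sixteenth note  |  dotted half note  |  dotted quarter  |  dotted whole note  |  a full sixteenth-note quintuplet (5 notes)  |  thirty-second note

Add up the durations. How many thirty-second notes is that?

Express everything in thirty-second notes: a full sixteenth-note quintuplet (5 notes) (five quintuplet sixteenths span one quarter) = 8; sixteenth note = 2; dotted half note = 24; dotted quarter = 12; dotted whole note = 48; a full sixteenth-note quintuplet (5 notes) (five quintuplet sixteenths span one quarter) = 8; thirty-second note = 1.
Total: 8 + 2 + 24 + 12 + 48 + 8 + 1 = 103 thirty-second notes.

103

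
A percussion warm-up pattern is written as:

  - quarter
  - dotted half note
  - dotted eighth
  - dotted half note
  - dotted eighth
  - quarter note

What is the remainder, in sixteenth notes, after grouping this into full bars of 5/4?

18

One bar of 5/4 = 20 sixteenth notes.
In sixteenth notes: quarter = 4; dotted half note = 12; dotted eighth = 3; dotted half note = 12; dotted eighth = 3; quarter note = 4.
Sum: 4 + 12 + 3 + 12 + 3 + 4 = 38.
38 ÷ 20 = 1 complete bar with 18 sixteenth notes remaining.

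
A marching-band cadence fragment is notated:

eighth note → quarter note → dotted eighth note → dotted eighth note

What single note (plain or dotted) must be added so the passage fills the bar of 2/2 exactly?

quarter note

The bar of 2/2 = 16 sixteenth notes.
Express everything in sixteenth notes: eighth note = 2; quarter note = 4; dotted eighth note = 3; dotted eighth note = 3.
Total: 2 + 4 + 3 + 3 = 12.
Remaining: 16 − 12 = 4 sixteenth notes, which is a quarter note.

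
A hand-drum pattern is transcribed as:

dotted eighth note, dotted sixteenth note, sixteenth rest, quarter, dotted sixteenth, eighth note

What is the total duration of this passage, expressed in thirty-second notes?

26

Express everything in thirty-second notes: dotted eighth note = 6; dotted sixteenth note = 3; sixteenth rest = 2; quarter = 8; dotted sixteenth = 3; eighth note = 4.
Altogether 6 + 3 + 2 + 8 + 3 + 4 = 26 thirty-second notes.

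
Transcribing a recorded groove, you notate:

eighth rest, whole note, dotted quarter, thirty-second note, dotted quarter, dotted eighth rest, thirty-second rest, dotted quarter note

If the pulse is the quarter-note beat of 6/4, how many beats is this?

10

One quarter-note beat = 8 thirty-second notes.
In thirty-second notes: eighth rest = 4; whole note = 32; dotted quarter = 12; thirty-second note = 1; dotted quarter = 12; dotted eighth rest = 6; thirty-second rest = 1; dotted quarter note = 12.
Altogether 4 + 32 + 12 + 1 + 12 + 6 + 1 + 12 = 80.
80 ÷ 8 = 10 beats.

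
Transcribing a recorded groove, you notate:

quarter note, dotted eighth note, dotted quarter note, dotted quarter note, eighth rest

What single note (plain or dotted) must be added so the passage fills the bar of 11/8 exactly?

sixteenth note

The bar of 11/8 = 22 sixteenth notes.
Working in sixteenth notes: quarter note = 4; dotted eighth note = 3; dotted quarter note = 6; dotted quarter note = 6; eighth rest = 2.
Sum: 4 + 3 + 6 + 6 + 2 = 21.
Remaining: 22 − 21 = 1 sixteenth note, which is a sixteenth note.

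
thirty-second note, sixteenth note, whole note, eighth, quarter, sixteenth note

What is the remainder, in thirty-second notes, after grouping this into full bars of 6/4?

One bar of 6/4 = 48 thirty-second notes.
Express everything in thirty-second notes: thirty-second note = 1; sixteenth note = 2; whole note = 32; eighth = 4; quarter = 8; sixteenth note = 2.
Altogether 1 + 2 + 32 + 4 + 8 + 2 = 49.
49 ÷ 48 = 1 complete bar with 1 thirty-second note remaining.

1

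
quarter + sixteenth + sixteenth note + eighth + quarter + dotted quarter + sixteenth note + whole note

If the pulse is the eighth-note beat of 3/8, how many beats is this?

17.5

One eighth-note beat = 2 sixteenth notes.
Convert each value to sixteenth notes: quarter = 4; sixteenth = 1; sixteenth note = 1; eighth = 2; quarter = 4; dotted quarter = 6; sixteenth note = 1; whole note = 16.
Adding: 4 + 1 + 1 + 2 + 4 + 6 + 1 + 16 = 35.
35 ÷ 2 = 17.5 beats.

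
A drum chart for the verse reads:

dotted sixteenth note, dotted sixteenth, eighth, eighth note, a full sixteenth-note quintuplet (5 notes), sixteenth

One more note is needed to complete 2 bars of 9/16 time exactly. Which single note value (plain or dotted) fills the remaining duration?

2 bars of 9/16 = 36 thirty-second notes.
In thirty-second notes: dotted sixteenth note = 3; dotted sixteenth = 3; eighth = 4; eighth note = 4; a full sixteenth-note quintuplet (5 notes) (five quintuplet sixteenths span one quarter) = 8; sixteenth = 2.
Total: 3 + 3 + 4 + 4 + 8 + 2 = 24.
Remaining: 36 − 24 = 12 thirty-second notes, which is a dotted quarter note.

dotted quarter note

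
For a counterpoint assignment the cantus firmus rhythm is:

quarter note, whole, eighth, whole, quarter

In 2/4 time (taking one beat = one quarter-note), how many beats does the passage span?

10.5

One quarter-note beat = 2 eighth notes.
Convert each value to eighth notes: quarter note = 2; whole = 8; eighth = 1; whole = 8; quarter = 2.
Total: 2 + 8 + 1 + 8 + 2 = 21.
21 ÷ 2 = 10.5 beats.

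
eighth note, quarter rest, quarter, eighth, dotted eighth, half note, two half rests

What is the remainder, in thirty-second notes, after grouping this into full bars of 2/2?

One bar of 2/2 = 16 sixteenth notes.
Convert each value to sixteenth notes: eighth note = 2; quarter rest = 4; quarter = 4; eighth = 2; dotted eighth = 3; half note = 8; half rest = 8; half rest = 8.
Sum: 2 + 4 + 4 + 2 + 3 + 8 + 8 + 8 = 39.
39 ÷ 16 = 2 complete bars with 7 sixteenth notes remaining = 14 thirty-second notes.

14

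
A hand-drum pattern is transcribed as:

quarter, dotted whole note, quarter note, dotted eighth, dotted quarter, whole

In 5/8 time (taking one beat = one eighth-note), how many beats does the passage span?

One eighth-note beat = 2 sixteenth notes.
Working in sixteenth notes: quarter = 4; dotted whole note = 24; quarter note = 4; dotted eighth = 3; dotted quarter = 6; whole = 16.
Altogether 4 + 24 + 4 + 3 + 6 + 16 = 57.
57 ÷ 2 = 28.5 beats.

28.5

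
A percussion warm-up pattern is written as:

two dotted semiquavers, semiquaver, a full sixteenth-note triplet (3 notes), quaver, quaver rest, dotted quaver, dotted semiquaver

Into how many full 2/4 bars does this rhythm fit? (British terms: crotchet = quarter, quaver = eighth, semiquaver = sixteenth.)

1

One bar of 2/4 = 16 thirty-second notes.
Express everything in thirty-second notes: dotted semiquaver = 3; dotted semiquaver = 3; semiquaver = 2; a full sixteenth-note triplet (3 notes) (three triplet sixteenths span one eighth) = 4; quaver = 4; quaver rest = 4; dotted quaver = 6; dotted semiquaver = 3.
Adding: 3 + 3 + 2 + 4 + 4 + 4 + 6 + 3 = 29.
29 ÷ 16 = 1 complete bar with 13 left over.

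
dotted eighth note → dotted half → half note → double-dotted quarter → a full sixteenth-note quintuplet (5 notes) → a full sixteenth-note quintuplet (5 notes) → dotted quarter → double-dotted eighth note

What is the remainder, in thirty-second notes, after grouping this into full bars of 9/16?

One bar of 9/16 = 18 thirty-second notes.
Convert each value to thirty-second notes: dotted eighth note = 6; dotted half = 24; half note = 16; double-dotted quarter = 14; a full sixteenth-note quintuplet (5 notes) (five quintuplet sixteenths span one quarter) = 8; a full sixteenth-note quintuplet (5 notes) (five quintuplet sixteenths span one quarter) = 8; dotted quarter = 12; double-dotted eighth note = 7.
Altogether 6 + 24 + 16 + 14 + 8 + 8 + 12 + 7 = 95.
95 ÷ 18 = 5 complete bars with 5 thirty-second notes remaining.

5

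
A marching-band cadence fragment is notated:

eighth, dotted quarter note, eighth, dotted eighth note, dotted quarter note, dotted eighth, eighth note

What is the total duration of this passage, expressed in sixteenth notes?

In sixteenth notes: eighth = 2; dotted quarter note = 6; eighth = 2; dotted eighth note = 3; dotted quarter note = 6; dotted eighth = 3; eighth note = 2.
Sum: 2 + 6 + 2 + 3 + 6 + 3 + 2 = 24 sixteenth notes.

24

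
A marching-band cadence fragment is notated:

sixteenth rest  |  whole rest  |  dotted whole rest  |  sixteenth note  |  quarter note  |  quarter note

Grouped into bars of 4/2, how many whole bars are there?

One bar of 4/2 = 32 sixteenth notes.
In sixteenth notes: sixteenth rest = 1; whole rest = 16; dotted whole rest = 24; sixteenth note = 1; quarter note = 4; quarter note = 4.
Adding: 1 + 16 + 24 + 1 + 4 + 4 = 50.
50 ÷ 32 = 1 complete bar with 18 left over.

1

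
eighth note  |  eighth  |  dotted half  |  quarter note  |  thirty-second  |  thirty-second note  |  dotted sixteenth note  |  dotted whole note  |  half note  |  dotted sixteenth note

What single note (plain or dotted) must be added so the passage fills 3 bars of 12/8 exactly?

3 bars of 12/8 = 144 thirty-second notes.
Express everything in thirty-second notes: eighth note = 4; eighth = 4; dotted half = 24; quarter note = 8; thirty-second = 1; thirty-second note = 1; dotted sixteenth note = 3; dotted whole note = 48; half note = 16; dotted sixteenth note = 3.
Sum: 4 + 4 + 24 + 8 + 1 + 1 + 3 + 48 + 16 + 3 = 112.
Remaining: 144 − 112 = 32 thirty-second notes, which is a whole note.

whole note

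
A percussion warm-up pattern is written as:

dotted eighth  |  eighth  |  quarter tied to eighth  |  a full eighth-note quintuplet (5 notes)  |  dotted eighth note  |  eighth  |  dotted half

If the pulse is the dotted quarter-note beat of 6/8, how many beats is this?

6

One dotted quarter-note beat = 6 sixteenth notes.
In sixteenth notes: dotted eighth = 3; eighth = 2; quarter tied to eighth (quarter + eighth) = 6; a full eighth-note quintuplet (5 notes) (five quintuplet eighths span one half) = 8; dotted eighth note = 3; eighth = 2; dotted half = 12.
Altogether 3 + 2 + 6 + 8 + 3 + 2 + 12 = 36.
36 ÷ 6 = 6 beats.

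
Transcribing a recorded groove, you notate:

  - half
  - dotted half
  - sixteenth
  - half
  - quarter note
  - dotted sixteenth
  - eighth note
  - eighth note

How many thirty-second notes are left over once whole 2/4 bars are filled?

13

One bar of 2/4 = 16 thirty-second notes.
Express everything in thirty-second notes: half = 16; dotted half = 24; sixteenth = 2; half = 16; quarter note = 8; dotted sixteenth = 3; eighth note = 4; eighth note = 4.
Sum: 16 + 24 + 2 + 16 + 8 + 3 + 4 + 4 = 77.
77 ÷ 16 = 4 complete bars with 13 thirty-second notes remaining.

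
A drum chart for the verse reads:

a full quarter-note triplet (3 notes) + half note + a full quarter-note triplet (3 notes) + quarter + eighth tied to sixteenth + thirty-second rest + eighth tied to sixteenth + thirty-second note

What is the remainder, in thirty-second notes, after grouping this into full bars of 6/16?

One bar of 6/16 = 12 thirty-second notes.
Convert each value to thirty-second notes: a full quarter-note triplet (3 notes) (three triplet quarters span one half) = 16; half note = 16; a full quarter-note triplet (3 notes) (three triplet quarters span one half) = 16; quarter = 8; eighth tied to sixteenth (eighth + sixteenth) = 6; thirty-second rest = 1; eighth tied to sixteenth (eighth + sixteenth) = 6; thirty-second note = 1.
Total: 16 + 16 + 16 + 8 + 6 + 1 + 6 + 1 = 70.
70 ÷ 12 = 5 complete bars with 10 thirty-second notes remaining.

10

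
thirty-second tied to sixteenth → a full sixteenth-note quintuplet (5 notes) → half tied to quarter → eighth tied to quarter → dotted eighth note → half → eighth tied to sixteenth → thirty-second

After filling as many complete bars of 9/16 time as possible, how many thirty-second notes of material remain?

4

One bar of 9/16 = 18 thirty-second notes.
In thirty-second notes: thirty-second tied to sixteenth (thirty-second + sixteenth) = 3; a full sixteenth-note quintuplet (5 notes) (five quintuplet sixteenths span one quarter) = 8; half tied to quarter (half + quarter) = 24; eighth tied to quarter (eighth + quarter) = 12; dotted eighth note = 6; half = 16; eighth tied to sixteenth (eighth + sixteenth) = 6; thirty-second = 1.
Altogether 3 + 8 + 24 + 12 + 6 + 16 + 6 + 1 = 76.
76 ÷ 18 = 4 complete bars with 4 thirty-second notes remaining.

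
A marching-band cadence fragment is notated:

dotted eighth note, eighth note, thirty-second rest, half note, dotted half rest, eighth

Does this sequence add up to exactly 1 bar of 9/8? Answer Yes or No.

One bar of 9/8 = 36 thirty-second notes.
Working in thirty-second notes: dotted eighth note = 6; eighth note = 4; thirty-second rest = 1; half note = 16; dotted half rest = 24; eighth = 4.
Sum: 6 + 4 + 1 + 16 + 24 + 4 = 55.
55 exceeds 36, so the answer is No.

No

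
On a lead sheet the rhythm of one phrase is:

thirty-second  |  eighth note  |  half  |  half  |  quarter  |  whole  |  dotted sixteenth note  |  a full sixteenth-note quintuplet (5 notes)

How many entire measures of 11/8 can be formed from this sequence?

2

One bar of 11/8 = 44 thirty-second notes.
Express everything in thirty-second notes: thirty-second = 1; eighth note = 4; half = 16; half = 16; quarter = 8; whole = 32; dotted sixteenth note = 3; a full sixteenth-note quintuplet (5 notes) (five quintuplet sixteenths span one quarter) = 8.
Total: 1 + 4 + 16 + 16 + 8 + 32 + 3 + 8 = 88.
88 ÷ 44 = 2 complete bars with 0 left over.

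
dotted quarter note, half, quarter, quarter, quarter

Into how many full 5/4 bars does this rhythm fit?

1

One bar of 5/4 = 10 eighth notes.
Express everything in eighth notes: dotted quarter note = 3; half = 4; quarter = 2; quarter = 2; quarter = 2.
Altogether 3 + 4 + 2 + 2 + 2 = 13.
13 ÷ 10 = 1 complete bar with 3 left over.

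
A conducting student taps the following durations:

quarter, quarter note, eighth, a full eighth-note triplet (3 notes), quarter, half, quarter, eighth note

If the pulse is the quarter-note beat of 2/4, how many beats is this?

8

One quarter-note beat = 2 eighth notes.
Express everything in eighth notes: quarter = 2; quarter note = 2; eighth = 1; a full eighth-note triplet (3 notes) (three triplet eighths span one quarter) = 2; quarter = 2; half = 4; quarter = 2; eighth note = 1.
Sum: 2 + 2 + 1 + 2 + 2 + 4 + 2 + 1 = 16.
16 ÷ 2 = 8 beats.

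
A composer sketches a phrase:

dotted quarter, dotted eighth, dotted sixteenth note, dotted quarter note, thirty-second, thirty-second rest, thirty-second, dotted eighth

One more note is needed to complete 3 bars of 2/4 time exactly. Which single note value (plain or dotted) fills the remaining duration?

dotted eighth note

3 bars of 2/4 = 48 thirty-second notes.
In thirty-second notes: dotted quarter = 12; dotted eighth = 6; dotted sixteenth note = 3; dotted quarter note = 12; thirty-second = 1; thirty-second rest = 1; thirty-second = 1; dotted eighth = 6.
Total: 12 + 6 + 3 + 12 + 1 + 1 + 1 + 6 = 42.
Remaining: 48 − 42 = 6 thirty-second notes, which is a dotted eighth note.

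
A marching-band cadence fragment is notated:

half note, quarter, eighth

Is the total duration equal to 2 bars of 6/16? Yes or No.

One bar of 6/16 = 3 eighth notes, so 2 bars = 6.
Working in eighth notes: half note = 4; quarter = 2; eighth = 1.
Sum: 4 + 2 + 1 = 7.
7 exceeds 6, so the answer is No.

No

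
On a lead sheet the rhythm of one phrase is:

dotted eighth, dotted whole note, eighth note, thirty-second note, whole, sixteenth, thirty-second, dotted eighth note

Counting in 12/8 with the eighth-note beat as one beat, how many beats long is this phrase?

25

One eighth-note beat = 4 thirty-second notes.
In thirty-second notes: dotted eighth = 6; dotted whole note = 48; eighth note = 4; thirty-second note = 1; whole = 32; sixteenth = 2; thirty-second = 1; dotted eighth note = 6.
Sum: 6 + 48 + 4 + 1 + 32 + 2 + 1 + 6 = 100.
100 ÷ 4 = 25 beats.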